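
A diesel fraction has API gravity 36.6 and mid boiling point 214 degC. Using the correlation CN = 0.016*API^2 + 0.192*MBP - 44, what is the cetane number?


CN = 0.016 * 36.6^2 + 0.192 * 214 - 44
CN = 21.43296 + 41.088 - 44 = 18.52096

18.52096


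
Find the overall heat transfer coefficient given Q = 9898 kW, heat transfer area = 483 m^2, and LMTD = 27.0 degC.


From Q = U*A*LMTD, U = Q / (A * LMTD)
U = 9898 / (483 * 27.0) = 9898 / 13041 = 0.7590

0.7590 kW/(m^2*K)


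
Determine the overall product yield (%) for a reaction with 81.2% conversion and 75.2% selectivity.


Overall yield = conversion (%) * selectivity (%) / 100
Conversion = 81.2%, Selectivity = 75.2%
Y = 81.2 * 75.2 / 100
= 61.0624 %

61.0624 %


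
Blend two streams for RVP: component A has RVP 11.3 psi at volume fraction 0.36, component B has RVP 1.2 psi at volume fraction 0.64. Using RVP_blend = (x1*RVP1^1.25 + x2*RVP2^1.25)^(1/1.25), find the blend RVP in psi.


Chevron index: RVP_blend = (sum xi*RVPi^1.25)^(1/1.25)
RVP^1.25 terms: 0.36 * 11.3^1.25 + 0.64 * 1.2^1.25 = 8.2623
RVP_blend = 8.2623^(1/1.25) = 5.416

5.416 psi


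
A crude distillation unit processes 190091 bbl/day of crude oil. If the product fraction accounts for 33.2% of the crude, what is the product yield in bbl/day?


Crude throughput = 190091 bbl/day
Fraction yield = 33.2%
yield = throughput * fraction / 100
yield = 190091 * 33.2 / 100 = 63110.212

63110.212 bbl/day


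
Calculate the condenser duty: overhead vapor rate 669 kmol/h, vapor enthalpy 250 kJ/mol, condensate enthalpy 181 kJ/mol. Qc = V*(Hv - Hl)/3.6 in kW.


Qc = 669 * (250 - 181) / 3.6 = 669 * 69 / 3.6 = 12820

12820 kW


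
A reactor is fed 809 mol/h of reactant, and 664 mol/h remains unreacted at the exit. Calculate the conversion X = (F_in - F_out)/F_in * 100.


X = (F_in - F_out) / F_in * 100
Moles reacted = 809 - 664 = 145
X = 145 / 809 * 100
= 0.1792 * 100
= 17.92 %

17.92 %


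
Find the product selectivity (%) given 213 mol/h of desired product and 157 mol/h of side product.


Selectivity = desired / (desired + undesired) * 100
Total products = 213 + 157 = 370 mol/h
S = 213 / 370 * 100
= 0.5757 * 100
= 57.57 %

57.57 %


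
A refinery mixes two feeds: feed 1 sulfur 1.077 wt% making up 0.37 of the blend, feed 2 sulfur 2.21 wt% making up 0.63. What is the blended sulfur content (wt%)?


Linear sulfur blending: S_blend = x1*S1 + x2*S2
Contribution 1: 0.37 * 1.077 = 0.39849 wt%
Contribution 2: 0.63 * 2.21 = 1.3923 wt%
S_blend = 0.39849 + 1.3923 = 1.79079

1.79079 wt%


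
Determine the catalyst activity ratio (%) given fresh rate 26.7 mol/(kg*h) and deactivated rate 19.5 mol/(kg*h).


Activity (%) = (rate_used / rate_fresh) * 100
rate_used = 19.5, rate_fresh = 26.7
= (19.5 / 26.7) * 100
= 0.7303 * 100 = 73.03

73.03 %


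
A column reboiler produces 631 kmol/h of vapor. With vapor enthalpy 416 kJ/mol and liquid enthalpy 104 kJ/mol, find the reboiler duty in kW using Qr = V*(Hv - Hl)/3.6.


Qr = 631 * (416 - 104) / 3.6 = 631 * 312 / 3.6 = 54690

54690 kW


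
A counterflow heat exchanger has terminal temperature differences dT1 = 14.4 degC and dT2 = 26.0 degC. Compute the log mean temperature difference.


LMTD = (dT1 - dT2) / ln(dT1/dT2)
= (14.4 - 26.0) / ln(14.4 / 26.0) = -11.6 / -0.590868 = 19.63

19.63 degC


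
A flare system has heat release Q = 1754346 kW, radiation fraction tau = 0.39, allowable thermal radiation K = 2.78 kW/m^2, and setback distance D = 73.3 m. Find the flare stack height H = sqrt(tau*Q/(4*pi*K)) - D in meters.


tau*Q/(4*pi*K) = 0.39 * 1754346 / (4 * pi * 2.78) = 19585.1
sqrt(19585.1) = 139.947
H = 139.947 - 73.3 = 66.65

66.65 m


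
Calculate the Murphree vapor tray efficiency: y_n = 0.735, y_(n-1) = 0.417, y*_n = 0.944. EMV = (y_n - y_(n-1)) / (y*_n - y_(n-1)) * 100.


Murphree vapor efficiency: EMV = (y_n - y_(n-1)) / (y*_n - y_(n-1)) * 100
EMV = (0.735 - 0.417) / (0.944 - 0.417) * 100 = 0.318 / 0.527 * 100 = 60.34

60.34 %


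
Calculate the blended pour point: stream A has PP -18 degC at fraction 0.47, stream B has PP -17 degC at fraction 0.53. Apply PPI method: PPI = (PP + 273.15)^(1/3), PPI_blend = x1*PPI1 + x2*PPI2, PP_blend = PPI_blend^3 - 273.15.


PPI_1 = (-18 + 273.15)^(1/3) = 6.342569
PPI_2 = (-17 + 273.15)^(1/3) = 6.350844
PPI_blend = 0.47 * 6.342569 + 0.53 * 6.350844 = 6.346955
PP_blend = 6.346955^3 - 273.15 = 255.6797 - 273.15 = -17.47

-17.47 degC


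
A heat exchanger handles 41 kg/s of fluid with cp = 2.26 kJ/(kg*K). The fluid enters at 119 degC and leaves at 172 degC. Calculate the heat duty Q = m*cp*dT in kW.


Q = m_dot * cp * delta_T
delta_T = 172 - 119 = 53 K
Q = 41 * 2.26 * 53
= 92.66 * 53
= 4910.98 kW

4910.98 kW


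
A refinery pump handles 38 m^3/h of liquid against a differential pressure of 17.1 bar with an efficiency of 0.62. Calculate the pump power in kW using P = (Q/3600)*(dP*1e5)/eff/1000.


Q = 38 / 3600 = 0.0105556 m^3/s
P = 0.0105556 * (17.1 * 1e5) / 0.62 / 1000 = 29.11

29.11 kW


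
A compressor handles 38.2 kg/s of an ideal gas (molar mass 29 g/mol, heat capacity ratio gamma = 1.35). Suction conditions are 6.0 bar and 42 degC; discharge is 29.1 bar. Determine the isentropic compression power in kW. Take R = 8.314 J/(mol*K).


Isentropic work: W = m*(gamma/(gamma-1))*(R*T1/MW)*((P2/P1)^((gamma-1)/gamma) - 1)
T1 = 42 + 273.15 = 315.15 K
Pressure ratio = 29.1 / 6.0 = 4.85
Exponent = (1.35 - 1)/1.35 = 0.259259
(P2/P1)^exp - 1 = 4.85^0.259259 - 1 = 0.50586
W = 38.2 * 1.35 / 0.35 * 8.314 * 315.15 / 29 * 0.50586 = 6734

6734 kW


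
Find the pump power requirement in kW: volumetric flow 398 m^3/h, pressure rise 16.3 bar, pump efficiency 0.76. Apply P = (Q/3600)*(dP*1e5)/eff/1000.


Q = 398 / 3600 = 0.110556 m^3/s
P = 0.110556 * (16.3 * 1e5) / 0.76 / 1000 = 237.1

237.1 kW


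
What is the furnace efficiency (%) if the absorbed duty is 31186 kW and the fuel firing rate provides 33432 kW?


Furnace efficiency = Q_absorbed / Q_fuel * 100
= 31186 / 33432 * 100 = 93.28

93.28 %


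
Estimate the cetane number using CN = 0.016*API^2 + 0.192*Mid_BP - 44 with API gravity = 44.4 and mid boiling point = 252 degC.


CN = 0.016 * 44.4^2 + 0.192 * 252 - 44
CN = 31.54176 + 48.384 - 44 = 35.92576

35.92576


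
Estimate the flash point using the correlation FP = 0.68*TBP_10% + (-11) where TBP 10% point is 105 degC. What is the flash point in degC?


FP = 0.68 * 105 + (-11) = 60.4

60.4 degC


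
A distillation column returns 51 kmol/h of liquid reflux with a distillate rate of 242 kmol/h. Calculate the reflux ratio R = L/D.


Reflux ratio definition: R = L / D (liquid returned / distillate withdrawn)
L = 51 kmol/h, D = 242 kmol/h
R = 51 / 242 = 0.2107

0.2107


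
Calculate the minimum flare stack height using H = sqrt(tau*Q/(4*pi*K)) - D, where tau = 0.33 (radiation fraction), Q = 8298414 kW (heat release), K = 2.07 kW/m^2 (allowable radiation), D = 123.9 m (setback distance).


tau*Q/(4*pi*K) = 0.33 * 8298414 / (4 * pi * 2.07) = 105276
sqrt(105276) = 324.463
H = 324.463 - 123.9 = 200.6

200.6 m


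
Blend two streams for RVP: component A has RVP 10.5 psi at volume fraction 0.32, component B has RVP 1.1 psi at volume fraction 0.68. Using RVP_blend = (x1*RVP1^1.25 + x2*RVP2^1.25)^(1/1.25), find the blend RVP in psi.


Chevron index: RVP_blend = (sum xi*RVPi^1.25)^(1/1.25)
RVP^1.25 terms: 0.32 * 10.5^1.25 + 0.68 * 1.1^1.25 = 6.81438
RVP_blend = 6.81438^(1/1.25) = 4.642

4.642 psi


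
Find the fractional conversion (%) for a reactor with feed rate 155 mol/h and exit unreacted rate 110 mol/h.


X = (F_in - F_out) / F_in * 100
Moles reacted = 155 - 110 = 45
X = 45 / 155 * 100
= 0.2903 * 100
= 29.03 %

29.03 %


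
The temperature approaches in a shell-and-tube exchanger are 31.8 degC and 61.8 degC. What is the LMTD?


LMTD = (dT1 - dT2) / ln(dT1/dT2)
= (31.8 - 61.8) / ln(31.8 / 61.8) = -30 / -0.664437 = 45.15

45.15 degC


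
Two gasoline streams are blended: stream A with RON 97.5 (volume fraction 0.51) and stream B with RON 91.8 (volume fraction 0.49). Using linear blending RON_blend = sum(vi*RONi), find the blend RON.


Linear blending: RON_blend = sum(vi * RONi)
Contribution 1: 0.51 * 97.5 = 49.725
Contribution 2: 0.49 * 91.8 = 44.982
RON_blend = 49.725 + 44.982 = 94.707

94.707


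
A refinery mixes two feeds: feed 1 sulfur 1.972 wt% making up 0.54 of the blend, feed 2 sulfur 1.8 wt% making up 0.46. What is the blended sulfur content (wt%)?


Linear sulfur blending: S_blend = x1*S1 + x2*S2
Contribution 1: 0.54 * 1.972 = 1.06488 wt%
Contribution 2: 0.46 * 1.8 = 0.828 wt%
S_blend = 1.06488 + 0.828 = 1.89288

1.89288 wt%


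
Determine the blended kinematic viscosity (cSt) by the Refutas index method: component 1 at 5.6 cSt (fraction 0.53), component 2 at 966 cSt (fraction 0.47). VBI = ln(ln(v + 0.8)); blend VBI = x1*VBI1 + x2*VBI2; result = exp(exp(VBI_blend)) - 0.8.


Refutas method: VBN_i = 14.534*ln(ln(visc_i + 0.8)) + 10.975, blended linearly by mass fraction; since VBN is linear in VBI_i = ln(ln(visc_i + 0.8)) and the fractions sum to 1, blend VBI directly: visc = exp(exp(VBI_blend)) - 0.8
VBI_1 = ln(ln(5.6 + 0.8)) = 0.618584
VBI_2 = ln(ln(966 + 0.8)) = 1.92774
VBI_blend = 0.53 * 0.618584 + 0.47 * 1.92774 = 1.23389
visc_blend = exp(exp(1.23389)) - 0.8 = 30.22

30.22 cSt


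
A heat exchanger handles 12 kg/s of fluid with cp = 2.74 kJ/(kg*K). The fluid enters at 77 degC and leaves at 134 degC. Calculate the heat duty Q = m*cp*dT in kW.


Q = m_dot * cp * delta_T
delta_T = 134 - 77 = 57 K
Q = 12 * 2.74 * 57
= 32.88 * 57
= 1874.16 kW

1874.16 kW


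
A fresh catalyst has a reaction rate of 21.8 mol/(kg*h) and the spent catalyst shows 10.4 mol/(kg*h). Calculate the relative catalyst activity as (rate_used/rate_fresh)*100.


Activity (%) = (rate_used / rate_fresh) * 100
rate_used = 10.4, rate_fresh = 21.8
= (10.4 / 21.8) * 100
= 0.4771 * 100 = 47.71

47.71 %


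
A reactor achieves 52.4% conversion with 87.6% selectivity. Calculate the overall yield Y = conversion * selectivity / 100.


Overall yield = conversion (%) * selectivity (%) / 100
Conversion = 52.4%, Selectivity = 87.6%
Y = 52.4 * 87.6 / 100
= 45.9024 %

45.9024 %


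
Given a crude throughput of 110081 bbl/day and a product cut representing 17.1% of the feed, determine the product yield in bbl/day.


Crude throughput = 110081 bbl/day
Fraction yield = 17.1%
yield = throughput * fraction / 100
yield = 110081 * 17.1 / 100 = 18823.851

18823.851 bbl/day


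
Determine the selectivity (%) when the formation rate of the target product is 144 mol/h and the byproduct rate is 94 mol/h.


Selectivity = desired / (desired + undesired) * 100
Total products = 144 + 94 = 238 mol/h
S = 144 / 238 * 100
= 0.6050 * 100
= 60.50 %

60.50 %


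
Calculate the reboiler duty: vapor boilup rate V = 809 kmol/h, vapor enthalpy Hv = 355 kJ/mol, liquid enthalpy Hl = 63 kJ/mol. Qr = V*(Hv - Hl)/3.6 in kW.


Qr = 809 * (355 - 63) / 3.6 = 809 * 292 / 3.6 = 65620

65620 kW


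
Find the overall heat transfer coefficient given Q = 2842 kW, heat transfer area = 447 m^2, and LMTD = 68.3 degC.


From Q = U*A*LMTD, U = Q / (A * LMTD)
U = 2842 / (447 * 68.3) = 2842 / 30530.1 = 0.09309

0.09309 kW/(m^2*K)


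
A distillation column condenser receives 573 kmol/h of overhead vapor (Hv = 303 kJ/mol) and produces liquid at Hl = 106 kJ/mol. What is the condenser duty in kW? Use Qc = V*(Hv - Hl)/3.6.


Qc = 573 * (303 - 106) / 3.6 = 573 * 197 / 3.6 = 31360

31360 kW


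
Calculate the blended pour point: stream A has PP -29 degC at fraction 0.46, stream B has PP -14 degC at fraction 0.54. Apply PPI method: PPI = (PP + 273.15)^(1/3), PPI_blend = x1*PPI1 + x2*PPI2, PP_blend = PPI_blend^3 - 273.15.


PPI_1 = (-29 + 273.15)^(1/3) = 6.25008
PPI_2 = (-14 + 273.15)^(1/3) = 6.375541
PPI_blend = 0.46 * 6.25008 + 0.54 * 6.375541 = 6.317829
PP_blend = 6.317829^3 - 273.15 = 252.1759 - 273.15 = -20.97

-20.97 degC


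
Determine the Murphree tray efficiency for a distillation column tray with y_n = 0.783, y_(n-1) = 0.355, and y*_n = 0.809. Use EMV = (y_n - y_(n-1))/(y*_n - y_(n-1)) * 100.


Murphree vapor efficiency: EMV = (y_n - y_(n-1)) / (y*_n - y_(n-1)) * 100
EMV = (0.783 - 0.355) / (0.809 - 0.355) * 100 = 0.428 / 0.454 * 100 = 94.27

94.27 %


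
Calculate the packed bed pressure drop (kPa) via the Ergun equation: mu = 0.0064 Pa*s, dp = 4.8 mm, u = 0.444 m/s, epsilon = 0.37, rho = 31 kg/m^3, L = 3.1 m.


dp = 4.8 mm = 0.0048 m
Viscous term = 150*0.0064*0.444*(1-0.37)^2 / (0.0048^2*0.37^3) = 144960
Inertial term = 1.75*31*0.444^2*(1-0.37) / (0.0048*0.37^3) = 27711.5
dP/L = 144960 + 27711.5 = 172672 Pa/m
dP = 172672 * 3.1 / 1000 = 535.3 kPa

535.3 kPa


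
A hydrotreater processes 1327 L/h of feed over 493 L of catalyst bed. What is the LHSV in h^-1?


LHSV = volumetric feed rate / catalyst volume
= 1327 L/h / 493 L
= 2.692 h^-1

2.692 h^-1


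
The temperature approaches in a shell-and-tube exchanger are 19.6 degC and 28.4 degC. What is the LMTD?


LMTD = (dT1 - dT2) / ln(dT1/dT2)
= (19.6 - 28.4) / ln(19.6 / 28.4) = -8.8 / -0.37086 = 23.73

23.73 degC


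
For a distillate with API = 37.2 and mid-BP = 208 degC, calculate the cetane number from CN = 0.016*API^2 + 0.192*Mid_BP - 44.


CN = 0.016 * 37.2^2 + 0.192 * 208 - 44
CN = 22.14144 + 39.936 - 44 = 18.07744

18.07744


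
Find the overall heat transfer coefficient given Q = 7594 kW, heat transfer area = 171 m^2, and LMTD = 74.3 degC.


From Q = U*A*LMTD, U = Q / (A * LMTD)
U = 7594 / (171 * 74.3) = 7594 / 12705.3 = 0.5977

0.5977 kW/(m^2*K)


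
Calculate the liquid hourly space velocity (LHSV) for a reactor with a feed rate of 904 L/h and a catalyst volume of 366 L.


LHSV = volumetric feed rate / catalyst volume
= 904 L/h / 366 L
= 2.470 h^-1

2.470 h^-1


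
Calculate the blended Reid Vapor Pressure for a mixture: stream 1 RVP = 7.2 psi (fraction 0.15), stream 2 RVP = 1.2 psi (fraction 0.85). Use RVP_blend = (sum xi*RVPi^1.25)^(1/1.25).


Chevron index: RVP_blend = (sum xi*RVPi^1.25)^(1/1.25)
RVP^1.25 terms: 0.15 * 7.2^1.25 + 0.85 * 1.2^1.25 = 2.83669
RVP_blend = 2.83669^(1/1.25) = 2.303

2.303 psi


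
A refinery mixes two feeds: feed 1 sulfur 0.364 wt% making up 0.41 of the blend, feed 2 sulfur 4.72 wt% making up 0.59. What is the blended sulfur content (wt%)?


Linear sulfur blending: S_blend = x1*S1 + x2*S2
Contribution 1: 0.41 * 0.364 = 0.14924 wt%
Contribution 2: 0.59 * 4.72 = 2.7848 wt%
S_blend = 0.14924 + 2.7848 = 2.93404

2.93404 wt%


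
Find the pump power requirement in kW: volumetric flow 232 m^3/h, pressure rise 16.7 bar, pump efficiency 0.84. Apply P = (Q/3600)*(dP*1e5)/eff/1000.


Q = 232 / 3600 = 0.0644444 m^3/s
P = 0.0644444 * (16.7 * 1e5) / 0.84 / 1000 = 128.1

128.1 kW


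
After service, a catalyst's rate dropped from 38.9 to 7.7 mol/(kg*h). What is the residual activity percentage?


Activity (%) = (rate_used / rate_fresh) * 100
rate_used = 7.7, rate_fresh = 38.9
= (7.7 / 38.9) * 100
= 0.1979 * 100 = 19.79

19.79 %


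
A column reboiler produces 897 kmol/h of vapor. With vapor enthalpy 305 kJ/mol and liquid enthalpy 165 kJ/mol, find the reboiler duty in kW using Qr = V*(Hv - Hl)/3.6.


Qr = 897 * (305 - 165) / 3.6 = 897 * 140 / 3.6 = 34880

34880 kW


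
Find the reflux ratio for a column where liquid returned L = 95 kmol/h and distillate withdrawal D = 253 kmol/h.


Reflux ratio definition: R = L / D (liquid returned / distillate withdrawn)
L = 95 kmol/h, D = 253 kmol/h
R = 95 / 253 = 0.3755

0.3755


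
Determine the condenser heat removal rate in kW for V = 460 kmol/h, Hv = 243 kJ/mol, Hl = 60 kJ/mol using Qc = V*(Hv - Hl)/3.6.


Qc = 460 * (243 - 60) / 3.6 = 460 * 183 / 3.6 = 23380

23380 kW


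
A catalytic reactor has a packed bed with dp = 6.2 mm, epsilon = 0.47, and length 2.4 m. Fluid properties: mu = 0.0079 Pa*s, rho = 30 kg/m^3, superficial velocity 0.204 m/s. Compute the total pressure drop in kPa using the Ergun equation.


dp = 6.2 mm = 0.0062 m
Viscous term = 150*0.0079*0.204*(1-0.47)^2 / (0.0062^2*0.47^3) = 17014.7
Inertial term = 1.75*30*0.204^2*(1-0.47) / (0.0062*0.47^3) = 1798.91
dP/L = 17014.7 + 1798.91 = 18813.6 Pa/m
dP = 18813.6 * 2.4 / 1000 = 45.15 kPa

45.15 kPa


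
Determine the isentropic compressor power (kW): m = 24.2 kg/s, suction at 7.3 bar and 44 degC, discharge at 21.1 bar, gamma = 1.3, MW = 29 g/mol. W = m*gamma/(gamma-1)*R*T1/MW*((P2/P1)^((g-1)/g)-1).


Isentropic work: W = m*(gamma/(gamma-1))*(R*T1/MW)*((P2/P1)^((gamma-1)/gamma) - 1)
T1 = 44 + 273.15 = 317.15 K
Pressure ratio = 21.1 / 7.3 = 2.89041
Exponent = (1.3 - 1)/1.3 = 0.230769
(P2/P1)^exp - 1 = 2.89041^0.230769 - 1 = 0.277542
W = 24.2 * 1.3 / 0.3 * 8.314 * 317.15 / 29 * 0.277542 = 2646

2646 kW


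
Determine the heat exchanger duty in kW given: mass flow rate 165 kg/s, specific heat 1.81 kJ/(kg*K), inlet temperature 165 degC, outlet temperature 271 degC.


Q = m_dot * cp * delta_T
delta_T = 271 - 165 = 106 K
Q = 165 * 1.81 * 106
= 298.65 * 106
= 31656.9 kW

31656.9 kW


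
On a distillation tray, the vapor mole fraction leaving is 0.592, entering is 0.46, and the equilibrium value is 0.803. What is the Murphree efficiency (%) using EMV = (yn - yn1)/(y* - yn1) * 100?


Murphree vapor efficiency: EMV = (y_n - y_(n-1)) / (y*_n - y_(n-1)) * 100
EMV = (0.592 - 0.46) / (0.803 - 0.46) * 100 = 0.132 / 0.343 * 100 = 38.48

38.48 %


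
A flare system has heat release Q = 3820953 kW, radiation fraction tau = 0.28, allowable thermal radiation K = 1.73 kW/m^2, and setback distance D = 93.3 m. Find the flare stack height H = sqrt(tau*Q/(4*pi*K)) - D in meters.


tau*Q/(4*pi*K) = 0.28 * 3820953 / (4 * pi * 1.73) = 49212.3
sqrt(49212.3) = 221.838
H = 221.838 - 93.3 = 128.5

128.5 m


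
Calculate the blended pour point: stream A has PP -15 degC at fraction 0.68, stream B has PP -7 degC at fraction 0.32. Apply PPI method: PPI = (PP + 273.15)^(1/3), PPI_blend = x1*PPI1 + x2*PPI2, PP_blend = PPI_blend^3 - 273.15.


PPI_1 = (-15 + 273.15)^(1/3) = 6.36733
PPI_2 = (-7 + 273.15)^(1/3) = 6.432436
PPI_blend = 0.68 * 6.36733 + 0.32 * 6.432436 = 6.388164
PP_blend = 6.388164^3 - 273.15 = 260.6923 - 273.15 = -12.46

-12.46 degC


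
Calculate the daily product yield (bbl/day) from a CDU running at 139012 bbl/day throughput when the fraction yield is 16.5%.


Crude throughput = 139012 bbl/day
Fraction yield = 16.5%
yield = throughput * fraction / 100
yield = 139012 * 16.5 / 100 = 22936.98

22936.98 bbl/day


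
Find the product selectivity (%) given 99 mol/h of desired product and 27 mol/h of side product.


Selectivity = desired / (desired + undesired) * 100
Total products = 99 + 27 = 126 mol/h
S = 99 / 126 * 100
= 0.7857 * 100
= 78.57 %

78.57 %


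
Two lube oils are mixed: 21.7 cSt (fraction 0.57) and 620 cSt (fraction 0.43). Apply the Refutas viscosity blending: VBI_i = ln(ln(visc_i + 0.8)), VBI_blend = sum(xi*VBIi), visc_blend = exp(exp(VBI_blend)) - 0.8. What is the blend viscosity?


Refutas method: VBN_i = 14.534*ln(ln(visc_i + 0.8)) + 10.975, blended linearly by mass fraction; since VBN is linear in VBI_i = ln(ln(visc_i + 0.8)) and the fractions sum to 1, blend VBI directly: visc = exp(exp(VBI_blend)) - 0.8
VBI_1 = ln(ln(21.7 + 0.8)) = 1.13575
VBI_2 = ln(ln(620 + 0.8)) = 1.86113
VBI_blend = 0.57 * 1.13575 + 0.43 * 1.86113 = 1.44766
visc_blend = exp(exp(1.44766)) - 0.8 = 69.53

69.53 cSt


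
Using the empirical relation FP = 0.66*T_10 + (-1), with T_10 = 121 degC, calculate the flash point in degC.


FP = 0.66 * 121 + (-1) = 78.86

78.86 degC


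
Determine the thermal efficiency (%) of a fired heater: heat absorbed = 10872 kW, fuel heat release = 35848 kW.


Furnace efficiency = Q_absorbed / Q_fuel * 100
= 10872 / 35848 * 100 = 30.33

30.33 %


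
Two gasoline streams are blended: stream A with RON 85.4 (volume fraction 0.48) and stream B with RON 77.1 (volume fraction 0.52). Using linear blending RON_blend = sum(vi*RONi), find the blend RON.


Linear blending: RON_blend = sum(vi * RONi)
Contribution 1: 0.48 * 85.4 = 40.992
Contribution 2: 0.52 * 77.1 = 40.092
RON_blend = 40.992 + 40.092 = 81.084

81.084


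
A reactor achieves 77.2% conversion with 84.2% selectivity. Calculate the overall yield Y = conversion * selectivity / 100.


Overall yield = conversion (%) * selectivity (%) / 100
Conversion = 77.2%, Selectivity = 84.2%
Y = 77.2 * 84.2 / 100
= 65.0024 %

65.0024 %


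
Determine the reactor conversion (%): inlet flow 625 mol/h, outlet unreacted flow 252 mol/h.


X = (F_in - F_out) / F_in * 100
Moles reacted = 625 - 252 = 373
X = 373 / 625 * 100
= 0.5968 * 100
= 59.68 %

59.68 %


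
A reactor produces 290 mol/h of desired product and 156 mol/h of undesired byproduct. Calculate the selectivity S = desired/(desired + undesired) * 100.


Selectivity = desired / (desired + undesired) * 100
Total products = 290 + 156 = 446 mol/h
S = 290 / 446 * 100
= 0.6502 * 100
= 65.02 %

65.02 %


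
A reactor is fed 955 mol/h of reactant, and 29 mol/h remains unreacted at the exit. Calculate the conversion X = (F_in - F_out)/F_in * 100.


X = (F_in - F_out) / F_in * 100
Moles reacted = 955 - 29 = 926
X = 926 / 955 * 100
= 0.9696 * 100
= 96.96 %

96.96 %


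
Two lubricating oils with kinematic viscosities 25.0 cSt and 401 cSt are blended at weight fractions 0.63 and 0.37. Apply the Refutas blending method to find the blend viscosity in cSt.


Refutas method: VBN_i = 14.534*ln(ln(visc_i + 0.8)) + 10.975, blended linearly by mass fraction; since VBN is linear in VBI_i = ln(ln(visc_i + 0.8)) and the fractions sum to 1, blend VBI directly: visc = exp(exp(VBI_blend)) - 0.8
VBI_1 = ln(ln(25.0 + 0.8)) = 1.17877
VBI_2 = ln(ln(401 + 0.8)) = 1.79108
VBI_blend = 0.63 * 1.17877 + 0.37 * 1.79108 = 1.40532
visc_blend = exp(exp(1.40532)) - 0.8 = 58.16

58.16 cSt


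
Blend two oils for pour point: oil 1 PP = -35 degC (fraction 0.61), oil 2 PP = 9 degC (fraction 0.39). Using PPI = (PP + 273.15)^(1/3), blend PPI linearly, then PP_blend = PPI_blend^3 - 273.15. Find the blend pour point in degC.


PPI_1 = (-35 + 273.15)^(1/3) = 6.198456
PPI_2 = (9 + 273.15)^(1/3) = 6.558835
PPI_blend = 0.61 * 6.198456 + 0.39 * 6.558835 = 6.339004
PP_blend = 6.339004^3 - 273.15 = 254.72 - 273.15 = -18.43

-18.43 degC


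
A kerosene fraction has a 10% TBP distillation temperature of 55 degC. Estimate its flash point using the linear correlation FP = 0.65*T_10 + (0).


FP = 0.65 * 55 + (0) = 35.75

35.75 degC


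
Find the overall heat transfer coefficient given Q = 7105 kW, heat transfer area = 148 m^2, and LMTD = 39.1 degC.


From Q = U*A*LMTD, U = Q / (A * LMTD)
U = 7105 / (148 * 39.1) = 7105 / 5786.8 = 1.228

1.228 kW/(m^2*K)


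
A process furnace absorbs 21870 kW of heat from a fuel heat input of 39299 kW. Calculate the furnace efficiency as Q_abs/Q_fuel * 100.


Furnace efficiency = Q_absorbed / Q_fuel * 100
= 21870 / 39299 * 100 = 55.65

55.65 %


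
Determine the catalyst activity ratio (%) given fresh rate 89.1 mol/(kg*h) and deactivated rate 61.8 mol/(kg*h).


Activity (%) = (rate_used / rate_fresh) * 100
rate_used = 61.8, rate_fresh = 89.1
= (61.8 / 89.1) * 100
= 0.6936 * 100 = 69.36

69.36 %


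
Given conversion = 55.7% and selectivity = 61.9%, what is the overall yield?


Overall yield = conversion (%) * selectivity (%) / 100
Conversion = 55.7%, Selectivity = 61.9%
Y = 55.7 * 61.9 / 100
= 34.4783 %

34.4783 %


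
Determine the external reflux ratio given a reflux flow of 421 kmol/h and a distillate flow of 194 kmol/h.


Reflux ratio definition: R = L / D (liquid returned / distillate withdrawn)
L = 421 kmol/h, D = 194 kmol/h
R = 421 / 194 = 2.170

2.170


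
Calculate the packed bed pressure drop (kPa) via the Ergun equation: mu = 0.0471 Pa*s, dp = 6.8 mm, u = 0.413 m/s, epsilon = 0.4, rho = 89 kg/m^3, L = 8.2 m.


dp = 6.8 mm = 0.0068 m
Viscous term = 150*0.0471*0.413*(1-0.4)^2 / (0.0068^2*0.4^3) = 354950
Inertial term = 1.75*89*0.413^2*(1-0.4) / (0.0068*0.4^3) = 36626.1
dP/L = 354950 + 36626.1 = 391576 Pa/m
dP = 391576 * 8.2 / 1000 = 3211 kPa

3211 kPa


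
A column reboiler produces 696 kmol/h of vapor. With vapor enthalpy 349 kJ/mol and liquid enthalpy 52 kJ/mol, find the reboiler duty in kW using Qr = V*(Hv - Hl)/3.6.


Qr = 696 * (349 - 52) / 3.6 = 696 * 297 / 3.6 = 57420

57420 kW


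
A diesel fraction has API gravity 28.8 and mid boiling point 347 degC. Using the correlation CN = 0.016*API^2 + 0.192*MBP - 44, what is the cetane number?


CN = 0.016 * 28.8^2 + 0.192 * 347 - 44
CN = 13.27104 + 66.624 - 44 = 35.89504

35.89504


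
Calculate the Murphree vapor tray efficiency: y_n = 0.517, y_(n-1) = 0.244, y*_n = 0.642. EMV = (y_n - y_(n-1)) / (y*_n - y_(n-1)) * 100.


Murphree vapor efficiency: EMV = (y_n - y_(n-1)) / (y*_n - y_(n-1)) * 100
EMV = (0.517 - 0.244) / (0.642 - 0.244) * 100 = 0.273 / 0.398 * 100 = 68.59

68.59 %


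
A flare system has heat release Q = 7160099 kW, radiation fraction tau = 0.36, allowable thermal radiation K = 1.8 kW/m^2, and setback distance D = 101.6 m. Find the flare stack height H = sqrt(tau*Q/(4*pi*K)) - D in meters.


tau*Q/(4*pi*K) = 0.36 * 7160099 / (4 * pi * 1.8) = 113957
sqrt(113957) = 337.575
H = 337.575 - 101.6 = 236.0

236.0 m


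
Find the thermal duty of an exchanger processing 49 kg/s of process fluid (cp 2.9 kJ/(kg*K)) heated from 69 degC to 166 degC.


Q = m_dot * cp * delta_T
delta_T = 166 - 69 = 97 K
Q = 49 * 2.9 * 97
= 142.1 * 97
= 13783.7 kW

13783.7 kW


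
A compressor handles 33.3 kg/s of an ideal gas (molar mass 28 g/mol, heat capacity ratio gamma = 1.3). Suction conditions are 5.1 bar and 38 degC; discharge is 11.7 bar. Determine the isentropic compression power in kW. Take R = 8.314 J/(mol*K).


Isentropic work: W = m*(gamma/(gamma-1))*(R*T1/MW)*((P2/P1)^((gamma-1)/gamma) - 1)
T1 = 38 + 273.15 = 311.15 K
Pressure ratio = 11.7 / 5.1 = 2.29412
Exponent = (1.3 - 1)/1.3 = 0.230769
(P2/P1)^exp - 1 = 2.29412^0.230769 - 1 = 0.211209
W = 33.3 * 1.3 / 0.3 * 8.314 * 311.15 / 28 * 0.211209 = 2816

2816 kW


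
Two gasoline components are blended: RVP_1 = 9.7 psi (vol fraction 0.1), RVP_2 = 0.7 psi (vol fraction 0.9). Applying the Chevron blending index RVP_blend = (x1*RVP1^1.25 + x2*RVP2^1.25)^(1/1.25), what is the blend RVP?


Chevron index: RVP_blend = (sum xi*RVPi^1.25)^(1/1.25)
RVP^1.25 terms: 0.1 * 9.7^1.25 + 0.9 * 0.7^1.25 = 2.2881
RVP_blend = 2.2881^(1/1.25) = 1.939

1.939 psi


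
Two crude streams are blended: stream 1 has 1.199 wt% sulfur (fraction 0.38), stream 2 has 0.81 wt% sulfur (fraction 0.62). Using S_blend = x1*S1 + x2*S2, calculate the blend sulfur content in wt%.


Linear sulfur blending: S_blend = x1*S1 + x2*S2
Contribution 1: 0.38 * 1.199 = 0.45562 wt%
Contribution 2: 0.62 * 0.81 = 0.5022 wt%
S_blend = 0.45562 + 0.5022 = 0.95782

0.95782 wt%


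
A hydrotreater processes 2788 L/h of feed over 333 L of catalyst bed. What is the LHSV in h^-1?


LHSV = volumetric feed rate / catalyst volume
= 2788 L/h / 333 L
= 8.372 h^-1

8.372 h^-1


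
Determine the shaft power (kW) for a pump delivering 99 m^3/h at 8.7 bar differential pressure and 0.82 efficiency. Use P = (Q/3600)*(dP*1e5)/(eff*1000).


Q = 99 / 3600 = 0.0275 m^3/s
P = 0.0275 * (8.7 * 1e5) / 0.82 / 1000 = 29.18

29.18 kW


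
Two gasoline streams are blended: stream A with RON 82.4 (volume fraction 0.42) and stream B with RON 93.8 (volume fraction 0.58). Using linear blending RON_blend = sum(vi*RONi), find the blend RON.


Linear blending: RON_blend = sum(vi * RONi)
Contribution 1: 0.42 * 82.4 = 34.608
Contribution 2: 0.58 * 93.8 = 54.404
RON_blend = 34.608 + 54.404 = 89.012

89.012


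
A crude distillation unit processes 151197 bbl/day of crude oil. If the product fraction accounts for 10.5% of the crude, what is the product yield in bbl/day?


Crude throughput = 151197 bbl/day
Fraction yield = 10.5%
yield = throughput * fraction / 100
yield = 151197 * 10.5 / 100 = 15875.685

15875.685 bbl/day


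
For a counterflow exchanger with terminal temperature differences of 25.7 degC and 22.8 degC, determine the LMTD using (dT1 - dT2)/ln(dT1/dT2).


LMTD = (dT1 - dT2) / ln(dT1/dT2)
= (25.7 - 22.8) / ln(25.7 / 22.8) = 2.9 / 0.11973 = 24.22

24.22 degC


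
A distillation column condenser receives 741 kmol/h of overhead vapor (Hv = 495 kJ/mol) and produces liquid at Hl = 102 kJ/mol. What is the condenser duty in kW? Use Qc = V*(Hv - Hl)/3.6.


Qc = 741 * (495 - 102) / 3.6 = 741 * 393 / 3.6 = 80890

80890 kW


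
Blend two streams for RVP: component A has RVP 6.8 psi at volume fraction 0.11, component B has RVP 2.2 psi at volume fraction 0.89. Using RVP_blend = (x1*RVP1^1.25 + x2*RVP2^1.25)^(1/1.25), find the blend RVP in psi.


Chevron index: RVP_blend = (sum xi*RVPi^1.25)^(1/1.25)
RVP^1.25 terms: 0.11 * 6.8^1.25 + 0.89 * 2.2^1.25 = 3.59251
RVP_blend = 3.59251^(1/1.25) = 2.782

2.782 psi


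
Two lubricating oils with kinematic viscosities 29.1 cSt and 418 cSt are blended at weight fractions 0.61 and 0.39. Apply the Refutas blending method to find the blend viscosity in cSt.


Refutas method: VBN_i = 14.534*ln(ln(visc_i + 0.8)) + 10.975, blended linearly by mass fraction; since VBN is linear in VBI_i = ln(ln(visc_i + 0.8)) and the fractions sum to 1, blend VBI directly: visc = exp(exp(VBI_blend)) - 0.8
VBI_1 = ln(ln(29.1 + 0.8)) = 1.22315
VBI_2 = ln(ln(418 + 0.8)) = 1.79797
VBI_blend = 0.61 * 1.22315 + 0.39 * 1.79797 = 1.44733
visc_blend = exp(exp(1.44733)) - 0.8 = 69.43

69.43 cSt


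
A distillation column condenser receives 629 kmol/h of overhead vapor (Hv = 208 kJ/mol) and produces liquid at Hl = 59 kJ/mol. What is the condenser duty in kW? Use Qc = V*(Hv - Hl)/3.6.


Qc = 629 * (208 - 59) / 3.6 = 629 * 149 / 3.6 = 26030

26030 kW


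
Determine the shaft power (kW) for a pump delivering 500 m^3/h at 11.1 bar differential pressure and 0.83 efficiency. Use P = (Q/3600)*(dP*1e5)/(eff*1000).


Q = 500 / 3600 = 0.138889 m^3/s
P = 0.138889 * (11.1 * 1e5) / 0.83 / 1000 = 185.7

185.7 kW


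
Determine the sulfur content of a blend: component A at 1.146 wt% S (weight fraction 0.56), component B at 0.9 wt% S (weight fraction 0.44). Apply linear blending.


Linear sulfur blending: S_blend = x1*S1 + x2*S2
Contribution 1: 0.56 * 1.146 = 0.64176 wt%
Contribution 2: 0.44 * 0.9 = 0.396 wt%
S_blend = 0.64176 + 0.396 = 1.03776

1.03776 wt%


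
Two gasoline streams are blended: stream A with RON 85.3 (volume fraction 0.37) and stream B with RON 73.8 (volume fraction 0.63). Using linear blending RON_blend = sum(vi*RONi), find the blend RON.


Linear blending: RON_blend = sum(vi * RONi)
Contribution 1: 0.37 * 85.3 = 31.561
Contribution 2: 0.63 * 73.8 = 46.494
RON_blend = 31.561 + 46.494 = 78.055

78.055


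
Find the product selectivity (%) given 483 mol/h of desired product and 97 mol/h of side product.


Selectivity = desired / (desired + undesired) * 100
Total products = 483 + 97 = 580 mol/h
S = 483 / 580 * 100
= 0.8328 * 100
= 83.28 %

83.28 %


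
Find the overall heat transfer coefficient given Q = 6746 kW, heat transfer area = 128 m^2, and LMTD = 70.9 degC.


From Q = U*A*LMTD, U = Q / (A * LMTD)
U = 6746 / (128 * 70.9) = 6746 / 9075.2 = 0.7433

0.7433 kW/(m^2*K)


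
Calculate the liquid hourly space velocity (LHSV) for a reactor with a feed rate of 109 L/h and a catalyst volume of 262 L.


LHSV = volumetric feed rate / catalyst volume
= 109 L/h / 262 L
= 0.4160 h^-1

0.4160 h^-1


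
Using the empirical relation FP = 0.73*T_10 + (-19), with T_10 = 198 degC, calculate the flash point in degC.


FP = 0.73 * 198 + (-19) = 125.54

125.54 degC


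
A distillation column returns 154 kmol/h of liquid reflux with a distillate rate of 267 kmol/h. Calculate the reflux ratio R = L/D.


Reflux ratio definition: R = L / D (liquid returned / distillate withdrawn)
L = 154 kmol/h, D = 267 kmol/h
R = 154 / 267 = 0.5768

0.5768


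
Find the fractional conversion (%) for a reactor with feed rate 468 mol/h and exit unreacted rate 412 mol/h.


X = (F_in - F_out) / F_in * 100
Moles reacted = 468 - 412 = 56
X = 56 / 468 * 100
= 0.1197 * 100
= 11.97 %

11.97 %


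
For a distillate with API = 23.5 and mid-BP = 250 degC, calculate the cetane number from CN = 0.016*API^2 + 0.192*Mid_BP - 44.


CN = 0.016 * 23.5^2 + 0.192 * 250 - 44
CN = 8.836 + 48 - 44 = 12.836

12.836


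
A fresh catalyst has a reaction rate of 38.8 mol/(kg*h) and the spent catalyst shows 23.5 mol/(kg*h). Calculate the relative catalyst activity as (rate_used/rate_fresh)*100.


Activity (%) = (rate_used / rate_fresh) * 100
rate_used = 23.5, rate_fresh = 38.8
= (23.5 / 38.8) * 100
= 0.6057 * 100 = 60.57

60.57 %


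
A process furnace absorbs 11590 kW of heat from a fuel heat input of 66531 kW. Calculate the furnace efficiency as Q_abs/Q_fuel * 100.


Furnace efficiency = Q_absorbed / Q_fuel * 100
= 11590 / 66531 * 100 = 17.42

17.42 %


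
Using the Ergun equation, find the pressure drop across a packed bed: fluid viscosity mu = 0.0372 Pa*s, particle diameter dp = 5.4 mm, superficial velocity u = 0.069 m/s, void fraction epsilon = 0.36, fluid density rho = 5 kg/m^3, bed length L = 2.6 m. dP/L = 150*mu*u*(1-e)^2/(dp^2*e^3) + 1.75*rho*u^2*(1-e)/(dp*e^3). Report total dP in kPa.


dp = 5.4 mm = 0.0054 m
Viscous term = 150*0.0372*0.069*(1-0.36)^2 / (0.0054^2*0.36^3) = 115917
Inertial term = 1.75*5*0.069^2*(1-0.36) / (0.0054*0.36^3) = 105.824
dP/L = 115917 + 105.824 = 116023 Pa/m
dP = 116023 * 2.6 / 1000 = 301.7 kPa

301.7 kPa


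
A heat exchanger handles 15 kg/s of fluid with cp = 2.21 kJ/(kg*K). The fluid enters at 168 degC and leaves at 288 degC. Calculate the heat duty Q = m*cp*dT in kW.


Q = m_dot * cp * delta_T
delta_T = 288 - 168 = 120 K
Q = 15 * 2.21 * 120
= 33.15 * 120
= 3978 kW

3978 kW


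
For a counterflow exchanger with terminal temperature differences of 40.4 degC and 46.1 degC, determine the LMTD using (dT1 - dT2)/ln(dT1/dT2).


LMTD = (dT1 - dT2) / ln(dT1/dT2)
= (40.4 - 46.1) / ln(40.4 / 46.1) = -5.7 / -0.131983 = 43.19

43.19 degC


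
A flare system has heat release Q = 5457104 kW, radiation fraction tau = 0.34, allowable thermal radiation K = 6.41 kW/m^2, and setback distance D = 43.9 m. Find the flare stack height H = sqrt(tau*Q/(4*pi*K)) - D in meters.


tau*Q/(4*pi*K) = 0.34 * 5457104 / (4 * pi * 6.41) = 23034.2
sqrt(23034.2) = 151.77
H = 151.77 - 43.9 = 107.9

107.9 m


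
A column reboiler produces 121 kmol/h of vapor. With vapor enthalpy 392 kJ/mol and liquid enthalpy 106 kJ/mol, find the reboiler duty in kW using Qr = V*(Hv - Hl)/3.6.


Qr = 121 * (392 - 106) / 3.6 = 121 * 286 / 3.6 = 9613

9613 kW


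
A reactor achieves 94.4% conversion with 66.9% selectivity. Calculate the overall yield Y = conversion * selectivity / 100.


Overall yield = conversion (%) * selectivity (%) / 100
Conversion = 94.4%, Selectivity = 66.9%
Y = 94.4 * 66.9 / 100
= 63.1536 %

63.1536 %


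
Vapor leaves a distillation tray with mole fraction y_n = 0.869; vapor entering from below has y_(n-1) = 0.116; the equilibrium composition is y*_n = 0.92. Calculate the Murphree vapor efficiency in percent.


Murphree vapor efficiency: EMV = (y_n - y_(n-1)) / (y*_n - y_(n-1)) * 100
EMV = (0.869 - 0.116) / (0.92 - 0.116) * 100 = 0.753 / 0.804 * 100 = 93.66

93.66 %


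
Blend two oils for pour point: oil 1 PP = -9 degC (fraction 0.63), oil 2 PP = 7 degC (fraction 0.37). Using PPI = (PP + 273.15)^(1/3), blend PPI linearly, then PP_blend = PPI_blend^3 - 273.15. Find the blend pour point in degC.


PPI_1 = (-9 + 273.15)^(1/3) = 6.416283
PPI_2 = (7 + 273.15)^(1/3) = 6.543301
PPI_blend = 0.63 * 6.416283 + 0.37 * 6.543301 = 6.46328
PP_blend = 6.46328^3 - 273.15 = 269.997 - 273.15 = -3.15

-3.15 degC


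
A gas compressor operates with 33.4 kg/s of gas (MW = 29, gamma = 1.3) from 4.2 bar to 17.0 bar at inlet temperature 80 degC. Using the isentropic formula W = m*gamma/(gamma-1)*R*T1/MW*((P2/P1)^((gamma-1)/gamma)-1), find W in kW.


Isentropic work: W = m*(gamma/(gamma-1))*(R*T1/MW)*((P2/P1)^((gamma-1)/gamma) - 1)
T1 = 80 + 273.15 = 353.15 K
Pressure ratio = 17.0 / 4.2 = 4.04762
Exponent = (1.3 - 1)/1.3 = 0.230769
(P2/P1)^exp - 1 = 4.04762^0.230769 - 1 = 0.380775
W = 33.4 * 1.3 / 0.3 * 8.314 * 353.15 / 29 * 0.380775 = 5580

5580 kW


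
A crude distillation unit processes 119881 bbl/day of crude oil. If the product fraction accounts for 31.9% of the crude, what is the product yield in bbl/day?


Crude throughput = 119881 bbl/day
Fraction yield = 31.9%
yield = throughput * fraction / 100
yield = 119881 * 31.9 / 100 = 38242.039

38242.039 bbl/day


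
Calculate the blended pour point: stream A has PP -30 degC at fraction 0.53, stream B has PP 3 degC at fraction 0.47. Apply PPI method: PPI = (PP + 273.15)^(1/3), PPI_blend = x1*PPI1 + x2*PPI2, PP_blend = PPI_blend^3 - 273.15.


PPI_1 = (-30 + 273.15)^(1/3) = 6.241535
PPI_2 = (3 + 273.15)^(1/3) = 6.512009
PPI_blend = 0.53 * 6.241535 + 0.47 * 6.512009 = 6.368658
PP_blend = 6.368658^3 - 273.15 = 258.3115 - 273.15 = -14.84

-14.84 degC


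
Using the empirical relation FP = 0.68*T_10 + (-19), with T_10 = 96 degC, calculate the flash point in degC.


FP = 0.68 * 96 + (-19) = 46.28

46.28 degC


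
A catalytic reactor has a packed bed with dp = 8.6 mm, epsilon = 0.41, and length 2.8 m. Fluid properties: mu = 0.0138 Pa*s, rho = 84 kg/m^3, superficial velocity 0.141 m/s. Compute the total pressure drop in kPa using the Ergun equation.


dp = 8.6 mm = 0.0086 m
Viscous term = 150*0.0138*0.141*(1-0.41)^2 / (0.0086^2*0.41^3) = 19931.7
Inertial term = 1.75*84*0.141^2*(1-0.41) / (0.0086*0.41^3) = 2909.09
dP/L = 19931.7 + 2909.09 = 22840.8 Pa/m
dP = 22840.8 * 2.8 / 1000 = 63.95 kPa

63.95 kPa


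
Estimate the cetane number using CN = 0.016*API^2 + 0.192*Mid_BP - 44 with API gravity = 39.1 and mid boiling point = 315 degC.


CN = 0.016 * 39.1^2 + 0.192 * 315 - 44
CN = 24.46096 + 60.48 - 44 = 40.94096

40.94096


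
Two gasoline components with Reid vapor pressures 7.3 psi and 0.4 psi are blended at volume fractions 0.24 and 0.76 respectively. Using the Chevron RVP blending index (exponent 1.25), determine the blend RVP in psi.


Chevron index: RVP_blend = (sum xi*RVPi^1.25)^(1/1.25)
RVP^1.25 terms: 0.24 * 7.3^1.25 + 0.76 * 0.4^1.25 = 3.12158
RVP_blend = 3.12158^(1/1.25) = 2.486

2.486 psi


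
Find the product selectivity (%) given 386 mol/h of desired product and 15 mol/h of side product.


Selectivity = desired / (desired + undesired) * 100
Total products = 386 + 15 = 401 mol/h
S = 386 / 401 * 100
= 0.9626 * 100
= 96.26 %

96.26 %


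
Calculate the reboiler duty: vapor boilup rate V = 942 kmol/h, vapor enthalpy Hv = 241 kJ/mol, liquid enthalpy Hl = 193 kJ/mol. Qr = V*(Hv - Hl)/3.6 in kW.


Qr = 942 * (241 - 193) / 3.6 = 942 * 48 / 3.6 = 12560

12560 kW


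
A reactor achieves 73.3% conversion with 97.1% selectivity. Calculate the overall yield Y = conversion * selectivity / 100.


Overall yield = conversion (%) * selectivity (%) / 100
Conversion = 73.3%, Selectivity = 97.1%
Y = 73.3 * 97.1 / 100
= 71.1743 %

71.1743 %


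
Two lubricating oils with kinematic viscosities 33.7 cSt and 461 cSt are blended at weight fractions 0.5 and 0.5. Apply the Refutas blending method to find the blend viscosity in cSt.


Refutas method: VBN_i = 14.534*ln(ln(visc_i + 0.8)) + 10.975, blended linearly by mass fraction; since VBN is linear in VBI_i = ln(ln(visc_i + 0.8)) and the fractions sum to 1, blend VBI directly: visc = exp(exp(VBI_blend)) - 0.8
VBI_1 = ln(ln(33.7 + 0.8)) = 1.2644
VBI_2 = ln(ln(461 + 0.8)) = 1.81403
VBI_blend = 0.5 * 1.2644 + 0.5 * 1.81403 = 1.53921
visc_blend = exp(exp(1.53921)) - 0.8 = 104.9

104.9 cSt


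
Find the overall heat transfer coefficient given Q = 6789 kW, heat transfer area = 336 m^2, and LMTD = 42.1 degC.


From Q = U*A*LMTD, U = Q / (A * LMTD)
U = 6789 / (336 * 42.1) = 6789 / 14145.6 = 0.4799

0.4799 kW/(m^2*K)
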